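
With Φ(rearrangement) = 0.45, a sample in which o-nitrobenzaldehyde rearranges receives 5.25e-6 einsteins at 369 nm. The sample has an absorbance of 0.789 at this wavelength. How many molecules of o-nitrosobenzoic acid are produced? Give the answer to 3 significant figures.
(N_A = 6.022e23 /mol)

1.19e18 molecules

Fraction absorbed: 1 − 10^(−0.789) = 0.8374.
Photons absorbed: 0.8374 × 5.25e-6 = 4.396e-6 mol.
Product: Φ × n_abs = 0.45 × 4.396e-6 = 1.978e-6 mol.
As a count: 1.978e-6 × 6.022e23 = 1.19e18.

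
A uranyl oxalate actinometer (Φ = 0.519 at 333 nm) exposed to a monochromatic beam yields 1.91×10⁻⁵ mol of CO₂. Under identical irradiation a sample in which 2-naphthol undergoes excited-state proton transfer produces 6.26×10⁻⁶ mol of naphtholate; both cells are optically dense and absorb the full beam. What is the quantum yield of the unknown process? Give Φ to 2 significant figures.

Φ = 0.17

Photons absorbed by the actinometer: 1.91×10⁻⁵ / 0.519 = 3.680×10⁻⁵ mol.
Φ(unknown) = 6.26×10⁻⁶ / 3.680×10⁻⁵ = 0.17.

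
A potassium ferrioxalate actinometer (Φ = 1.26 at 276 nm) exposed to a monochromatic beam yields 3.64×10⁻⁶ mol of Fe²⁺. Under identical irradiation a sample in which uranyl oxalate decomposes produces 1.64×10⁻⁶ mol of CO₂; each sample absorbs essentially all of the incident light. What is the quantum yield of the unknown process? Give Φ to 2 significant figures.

Photons absorbed by the actinometer: 3.64×10⁻⁶ / 1.26 = 2.889×10⁻⁶ mol.
Φ(unknown) = 1.64×10⁻⁶ / 2.889×10⁻⁶ = 0.57.

Φ = 0.57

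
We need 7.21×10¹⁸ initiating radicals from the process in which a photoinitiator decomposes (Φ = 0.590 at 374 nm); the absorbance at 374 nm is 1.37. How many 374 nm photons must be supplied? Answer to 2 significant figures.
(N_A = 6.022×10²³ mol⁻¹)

1.3×10¹⁹ photons

Product: 7.21×10¹⁸ / 6.022×10²³ = 1.197×10⁻⁵ mol.
Photons that must be absorbed: 1.197×10⁻⁵ / 0.590 = 2.029×10⁻⁵ mol.
Fraction absorbed: 1 − 10^(−1.37) = 0.9573.
Incident photons needed: 2.029×10⁻⁵ / 0.9573 = 2.120×10⁻⁵ mol.
Photon count: 2.120×10⁻⁵ × 6.022×10²³ = 1.3×10¹⁹.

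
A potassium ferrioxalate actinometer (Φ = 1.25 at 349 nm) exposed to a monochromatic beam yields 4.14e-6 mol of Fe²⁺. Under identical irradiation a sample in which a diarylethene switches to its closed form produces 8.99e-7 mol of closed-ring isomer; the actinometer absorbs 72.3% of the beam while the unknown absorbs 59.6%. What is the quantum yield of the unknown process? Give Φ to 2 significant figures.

Photons absorbed by the actinometer: 4.14e-6 / 1.25 = 3.312e-6 mol.
Incident flux: 3.312e-6 / 0.723 = 4.581e-6 einstein.
Absorbed by unknown: 0.596 × 4.581e-6 = 2.730e-6 mol.
Φ(unknown) = 8.99e-7 / 2.730e-6 = 0.33.

Φ = 0.33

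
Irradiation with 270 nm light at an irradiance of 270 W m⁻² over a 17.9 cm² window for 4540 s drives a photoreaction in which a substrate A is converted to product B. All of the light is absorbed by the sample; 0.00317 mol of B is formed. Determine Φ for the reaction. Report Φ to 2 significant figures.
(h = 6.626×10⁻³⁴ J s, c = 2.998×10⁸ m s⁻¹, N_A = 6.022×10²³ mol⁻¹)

Photon energy at 270 nm: hc/λ = (6.626×10⁻³⁴)(2.998×10⁸)/(270×10⁻⁹) = 7.357×10⁻¹⁹ J.
Energy delivered: (270 W m⁻²)(17.9×10⁻⁴ m²)(4540 s) = 2194 J.
Photons incident: 2194 / 7.357×10⁻¹⁹ = 2.982×10²¹, i.e. 2.982×10²¹/6.022×10²³ = 0.004952 mol.
Φ = 0.00317 mol / 0.004952 mol photons = 0.64.

Φ = 0.64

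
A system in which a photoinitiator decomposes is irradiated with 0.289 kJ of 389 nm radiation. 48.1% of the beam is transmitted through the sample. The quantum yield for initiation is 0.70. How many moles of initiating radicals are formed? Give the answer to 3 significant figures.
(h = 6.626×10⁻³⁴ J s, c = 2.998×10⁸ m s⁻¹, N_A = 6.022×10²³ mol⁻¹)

3.41×10⁻⁴ mol

Photon energy at 389 nm: hc/λ = (6.626×10⁻³⁴)(2.998×10⁸)/(389×10⁻⁹) = 5.107×10⁻¹⁹ J.
Incident energy: 0.289 kJ = 289 J.
Photons incident: 289 / 5.107×10⁻¹⁹ = 5.659×10²⁰, i.e. 5.659×10²⁰/6.022×10²³ = 9.397×10⁻⁴ mol.
Fraction absorbed: 1 − 48.1/100 = 0.5190.
Photons absorbed: 0.5190 × 9.397×10⁻⁴ = 4.877×10⁻⁴ mol.
Product: Φ × n_abs = 0.70 × 4.877×10⁻⁴ = 3.414×10⁻⁴ mol.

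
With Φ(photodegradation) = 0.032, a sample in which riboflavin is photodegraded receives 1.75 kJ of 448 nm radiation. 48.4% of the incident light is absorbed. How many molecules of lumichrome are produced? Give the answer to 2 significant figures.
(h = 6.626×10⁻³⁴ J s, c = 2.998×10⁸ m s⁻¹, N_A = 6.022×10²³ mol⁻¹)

6.1×10¹⁹ molecules

Photon energy at 448 nm: hc/λ = (6.626×10⁻³⁴)(2.998×10⁸)/(448×10⁻⁹) = 4.434×10⁻¹⁹ J.
Incident energy: 1.75 kJ = 1750 J.
Photons incident: 1750 / 4.434×10⁻¹⁹ = 3.947×10²¹, i.e. 3.947×10²¹/6.022×10²³ = 0.006554 mol.
Photons absorbed: 0.484 × 0.006554 = 0.003172 mol.
Product: Φ × n_abs = 0.032 × 0.003172 = 1.015×10⁻⁴ mol.
As a count: 1.015×10⁻⁴ × 6.022×10²³ = 6.1×10¹⁹.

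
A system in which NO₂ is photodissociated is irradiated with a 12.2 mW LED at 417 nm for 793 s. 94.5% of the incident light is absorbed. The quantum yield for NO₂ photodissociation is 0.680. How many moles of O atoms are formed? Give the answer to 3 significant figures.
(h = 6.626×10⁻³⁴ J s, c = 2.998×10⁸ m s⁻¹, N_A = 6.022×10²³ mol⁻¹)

2.17×10⁻⁵ mol

Photon energy at 417 nm: hc/λ = (6.626×10⁻³⁴)(2.998×10⁸)/(417×10⁻⁹) = 4.764×10⁻¹⁹ J.
Energy delivered: (12.2 mW)(793 s) = 9.675 J.
Photons incident: 9.675 / 4.764×10⁻¹⁹ = 2.031×10¹⁹, i.e. 2.031×10¹⁹/6.022×10²³ = 3.373×10⁻⁵ mol.
Photons absorbed: 0.945 × 3.373×10⁻⁵ = 3.187×10⁻⁵ mol.
Product: Φ × n_abs = 0.680 × 3.187×10⁻⁵ = 2.167×10⁻⁵ mol.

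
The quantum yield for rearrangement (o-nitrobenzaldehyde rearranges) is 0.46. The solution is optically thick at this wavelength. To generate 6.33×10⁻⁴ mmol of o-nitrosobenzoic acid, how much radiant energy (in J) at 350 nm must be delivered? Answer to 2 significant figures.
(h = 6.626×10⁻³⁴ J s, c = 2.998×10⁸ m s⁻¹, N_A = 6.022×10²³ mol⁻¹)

Product: 6.33×10⁻⁴ mmol = 6.33×10⁻⁷ mol.
Photons that must be absorbed: 6.33×10⁻⁷ / 0.46 = 1.376×10⁻⁶ mol.
Photon energy: hc/λ = 5.676×10⁻¹⁹ J; per mole, 3.418×10⁵ J mol⁻¹.
Energy required: 1.376×10⁻⁶ × 3.418×10⁵ = 0.47 J.

0.47 J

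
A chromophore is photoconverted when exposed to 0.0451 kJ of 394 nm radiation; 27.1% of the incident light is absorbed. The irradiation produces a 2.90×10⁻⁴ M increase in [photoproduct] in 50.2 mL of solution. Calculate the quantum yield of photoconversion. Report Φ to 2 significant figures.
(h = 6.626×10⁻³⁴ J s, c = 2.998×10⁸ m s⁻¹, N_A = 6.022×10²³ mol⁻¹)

Product: (2.90×10⁻⁴ M)(0.0502 L) = 1.456×10⁻⁵ mol.
Photon energy at 394 nm: hc/λ = (6.626×10⁻³⁴)(2.998×10⁸)/(394×10⁻⁹) = 5.042×10⁻¹⁹ J.
Incident energy: 0.0451 kJ = 45.1 J.
Photons incident: 45.1 / 5.042×10⁻¹⁹ = 8.945×10¹⁹, i.e. 8.945×10¹⁹/6.022×10²³ = 1.485×10⁻⁴ mol.
Photons absorbed: 0.271 × 1.485×10⁻⁴ = 4.024×10⁻⁵ mol.
Φ = 1.456×10⁻⁵ mol / 4.024×10⁻⁵ mol photons = 0.36.

Φ = 0.36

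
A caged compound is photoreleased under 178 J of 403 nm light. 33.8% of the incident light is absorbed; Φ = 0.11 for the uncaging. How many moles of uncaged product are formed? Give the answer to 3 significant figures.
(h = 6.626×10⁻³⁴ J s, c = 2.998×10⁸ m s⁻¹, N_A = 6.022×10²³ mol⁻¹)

2.23×10⁻⁵ mol

Photon energy at 403 nm: hc/λ = (6.626×10⁻³⁴)(2.998×10⁸)/(403×10⁻⁹) = 4.929×10⁻¹⁹ J.
Photons incident: 178 / 4.929×10⁻¹⁹ = 3.611×10²⁰, i.e. 3.611×10²⁰/6.022×10²³ = 5.996×10⁻⁴ mol.
Photons absorbed: 0.338 × 5.996×10⁻⁴ = 2.027×10⁻⁴ mol.
Product: Φ × n_abs = 0.11 × 2.027×10⁻⁴ = 2.230×10⁻⁵ mol.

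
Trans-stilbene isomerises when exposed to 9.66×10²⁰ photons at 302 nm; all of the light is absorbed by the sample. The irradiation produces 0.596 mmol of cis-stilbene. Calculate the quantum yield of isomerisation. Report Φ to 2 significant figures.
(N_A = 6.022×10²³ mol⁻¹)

Φ = 0.37

Product: 0.596 mmol = 5.96×10⁻⁴ mol.
Moles of photons: 9.66×10²⁰ / 6.022×10²³ = 0.001604 mol.
Φ = 5.96×10⁻⁴ mol / 0.001604 mol photons = 0.37.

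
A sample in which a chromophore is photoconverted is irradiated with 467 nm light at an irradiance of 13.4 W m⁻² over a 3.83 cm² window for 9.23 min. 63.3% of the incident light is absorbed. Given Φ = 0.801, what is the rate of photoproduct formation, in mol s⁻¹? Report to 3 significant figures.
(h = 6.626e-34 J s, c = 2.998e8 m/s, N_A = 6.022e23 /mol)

Photon energy at 467 nm: hc/λ = (6.626e-34)(2.998e8)/(467e-9) = 4.254e-19 J.
Energy delivered: (13.4 W m⁻²)(3.83e-4 m²)(553.8 s) = 2.842 J.
Photons incident: 2.842 / 4.254e-19 = 6.681e18, i.e. 6.681e18/6.022e23 = 1.109e-5 mol.
Photons absorbed: 0.633 × 1.109e-5 = 7.020e-6 mol.
Product formed: 0.801 × 7.020e-6 = 5.623e-6 mol.
Rate: 5.623e-6 / 553.8 s = 1.02e-8 mol s⁻¹.

1.02e-8 mol s⁻¹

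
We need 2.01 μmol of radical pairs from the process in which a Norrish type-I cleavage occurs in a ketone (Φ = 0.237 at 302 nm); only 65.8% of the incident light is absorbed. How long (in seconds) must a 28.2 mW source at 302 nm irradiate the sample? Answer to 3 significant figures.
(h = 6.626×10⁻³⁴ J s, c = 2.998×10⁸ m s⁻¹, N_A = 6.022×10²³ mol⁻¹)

Product: 2.01 μmol = 2.01×10⁻⁶ mol.
Photons that must be absorbed: 2.01×10⁻⁶ / 0.237 = 8.481×10⁻⁶ mol.
Incident photons needed: 8.481×10⁻⁶ / 0.658 = 1.289×10⁻⁵ mol.
Photon energy: hc/λ = 6.578×10⁻¹⁹ J; per mole, 3.961×10⁵ J mol⁻¹.
Energy required: 1.289×10⁻⁵ × 3.961×10⁵ = 5.106 J.
Time: 5.106 J / 0.0282 W = 181 s.

t ≈ 181 s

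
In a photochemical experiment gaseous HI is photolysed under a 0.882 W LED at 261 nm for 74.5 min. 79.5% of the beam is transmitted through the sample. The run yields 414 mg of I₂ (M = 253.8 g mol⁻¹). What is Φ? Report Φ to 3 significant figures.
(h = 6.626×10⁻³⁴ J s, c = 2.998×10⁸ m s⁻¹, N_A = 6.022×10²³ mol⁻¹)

Product: 414 mg / 253.8 g mol⁻¹ = 0.001631 mol.
Photon energy at 261 nm: hc/λ = (6.626×10⁻³⁴)(2.998×10⁸)/(261×10⁻⁹) = 7.611×10⁻¹⁹ J.
Energy delivered: (0.882 W)(4470 s) = 3943 J.
Photons incident: 3943 / 7.611×10⁻¹⁹ = 5.181×10²¹, i.e. 5.181×10²¹/6.022×10²³ = 0.008603 mol.
Fraction absorbed: 1 − 79.5/100 = 0.2050.
Photons absorbed: 0.2050 × 0.008603 = 0.001764 mol.
Φ = 0.001631 mol / 0.001764 mol photons = 0.925.

Φ = 0.925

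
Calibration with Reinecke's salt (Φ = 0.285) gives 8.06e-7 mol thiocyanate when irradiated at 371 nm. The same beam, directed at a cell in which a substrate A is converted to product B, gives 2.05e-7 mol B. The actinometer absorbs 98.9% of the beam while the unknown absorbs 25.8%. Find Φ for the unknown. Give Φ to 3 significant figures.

Φ = 0.278

Photons absorbed by the actinometer: 8.06e-7 / 0.285 = 2.828e-6 mol.
Incident flux: 2.828e-6 / 0.989 = 2.859e-6 einstein.
Absorbed by unknown: 0.258 × 2.859e-6 = 7.376e-7 mol.
Φ(unknown) = 2.05e-7 / 7.376e-7 = 0.278.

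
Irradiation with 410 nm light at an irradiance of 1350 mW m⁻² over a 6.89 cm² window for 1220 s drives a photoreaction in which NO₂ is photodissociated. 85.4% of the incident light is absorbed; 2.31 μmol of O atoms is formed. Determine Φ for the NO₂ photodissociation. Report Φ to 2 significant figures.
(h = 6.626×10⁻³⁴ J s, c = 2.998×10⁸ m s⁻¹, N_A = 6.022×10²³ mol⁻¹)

Product: 2.31 μmol = 2.31×10⁻⁶ mol.
Photon energy at 410 nm: hc/λ = (6.626×10⁻³⁴)(2.998×10⁸)/(410×10⁻⁹) = 4.845×10⁻¹⁹ J.
Energy delivered: (1350 mW m⁻²)(6.89×10⁻⁴ m²)(1220 s) = 1.135 J.
Photons incident: 1.135 / 4.845×10⁻¹⁹ = 2.343×10¹⁸, i.e. 2.343×10¹⁸/6.022×10²³ = 3.891×10⁻⁶ mol.
Photons absorbed: 0.854 × 3.891×10⁻⁶ = 3.323×10⁻⁶ mol.
Φ = 2.31×10⁻⁶ mol / 3.323×10⁻⁶ mol photons = 0.70.

Φ = 0.70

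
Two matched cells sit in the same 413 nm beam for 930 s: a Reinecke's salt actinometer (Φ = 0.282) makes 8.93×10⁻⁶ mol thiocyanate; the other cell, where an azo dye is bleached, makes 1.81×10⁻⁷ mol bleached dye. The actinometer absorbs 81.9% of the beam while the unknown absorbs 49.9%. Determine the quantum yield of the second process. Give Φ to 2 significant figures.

Φ = 0.0094

Photons absorbed by the actinometer: 8.93×10⁻⁶ / 0.282 = 3.167×10⁻⁵ mol.
Incident flux: 3.167×10⁻⁵ / 0.819 = 3.867×10⁻⁵ einstein.
Absorbed by unknown: 0.499 × 3.867×10⁻⁵ = 1.930×10⁻⁵ mol.
Φ(unknown) = 1.81×10⁻⁷ / 1.930×10⁻⁵ = 0.0094.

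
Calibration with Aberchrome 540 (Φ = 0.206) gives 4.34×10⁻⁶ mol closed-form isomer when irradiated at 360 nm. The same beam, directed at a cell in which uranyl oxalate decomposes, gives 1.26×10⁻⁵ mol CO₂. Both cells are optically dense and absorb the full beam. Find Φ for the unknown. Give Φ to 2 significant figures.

Φ = 0.60

Photons absorbed by the actinometer: 4.34×10⁻⁶ / 0.206 = 2.107×10⁻⁵ mol.
Φ(unknown) = 1.26×10⁻⁵ / 2.107×10⁻⁵ = 0.60.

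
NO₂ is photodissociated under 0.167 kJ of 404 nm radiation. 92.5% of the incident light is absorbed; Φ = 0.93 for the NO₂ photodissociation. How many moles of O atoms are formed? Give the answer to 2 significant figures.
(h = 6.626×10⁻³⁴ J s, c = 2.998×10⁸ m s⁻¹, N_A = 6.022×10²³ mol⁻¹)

Photon energy at 404 nm: hc/λ = (6.626×10⁻³⁴)(2.998×10⁸)/(404×10⁻⁹) = 4.917×10⁻¹⁹ J.
Incident energy: 0.167 kJ = 167 J.
Photons incident: 167 / 4.917×10⁻¹⁹ = 3.396×10²⁰, i.e. 3.396×10²⁰/6.022×10²³ = 5.639×10⁻⁴ mol.
Photons absorbed: 0.925 × 5.639×10⁻⁴ = 5.216×10⁻⁴ mol.
Product: Φ × n_abs = 0.93 × 5.216×10⁻⁴ = 4.851×10⁻⁴ mol.

4.9×10⁻⁴ mol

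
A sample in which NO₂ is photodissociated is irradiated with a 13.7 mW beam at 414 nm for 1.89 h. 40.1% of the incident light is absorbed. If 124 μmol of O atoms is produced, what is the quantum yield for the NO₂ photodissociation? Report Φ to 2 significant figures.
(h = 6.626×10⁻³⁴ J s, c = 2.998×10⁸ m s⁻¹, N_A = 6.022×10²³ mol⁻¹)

Product: 124 μmol = 1.24×10⁻⁴ mol.
Photon energy at 414 nm: hc/λ = (6.626×10⁻³⁴)(2.998×10⁸)/(414×10⁻⁹) = 4.798×10⁻¹⁹ J.
Energy delivered: (13.7 mW)(6804 s) = 93.21 J.
Photons incident: 93.21 / 4.798×10⁻¹⁹ = 1.943×10²⁰, i.e. 1.943×10²⁰/6.022×10²³ = 3.227×10⁻⁴ mol.
Photons absorbed: 0.401 × 3.227×10⁻⁴ = 1.294×10⁻⁴ mol.
Φ = 1.24×10⁻⁴ mol / 1.294×10⁻⁴ mol photons = 0.96.

Φ = 0.96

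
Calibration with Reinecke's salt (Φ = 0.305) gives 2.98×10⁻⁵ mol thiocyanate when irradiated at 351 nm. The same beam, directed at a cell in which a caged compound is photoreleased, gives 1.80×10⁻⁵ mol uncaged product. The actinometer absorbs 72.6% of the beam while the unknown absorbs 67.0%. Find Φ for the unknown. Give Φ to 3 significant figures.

Photons absorbed by the actinometer: 2.98×10⁻⁵ / 0.305 = 9.770×10⁻⁵ mol.
Incident flux: 9.770×10⁻⁵ / 0.726 = 1.346×10⁻⁴ einstein.
Absorbed by unknown: 0.670 × 1.346×10⁻⁴ = 9.018×10⁻⁵ mol.
Φ(unknown) = 1.80×10⁻⁵ / 9.018×10⁻⁵ = 0.200.

Φ = 0.200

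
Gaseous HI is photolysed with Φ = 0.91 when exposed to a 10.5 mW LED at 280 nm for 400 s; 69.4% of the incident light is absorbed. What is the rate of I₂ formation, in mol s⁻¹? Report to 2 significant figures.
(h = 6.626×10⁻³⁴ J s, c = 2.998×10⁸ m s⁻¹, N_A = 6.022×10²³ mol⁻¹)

1.6×10⁻⁸ mol s⁻¹

Photon energy at 280 nm: hc/λ = (6.626×10⁻³⁴)(2.998×10⁸)/(280×10⁻⁹) = 7.095×10⁻¹⁹ J.
Energy delivered: (10.5 mW)(400 s) = 4.200 J.
Photons incident: 4.200 / 7.095×10⁻¹⁹ = 5.920×10¹⁸, i.e. 5.920×10¹⁸/6.022×10²³ = 9.831×10⁻⁶ mol.
Photons absorbed: 0.694 × 9.831×10⁻⁶ = 6.823×10⁻⁶ mol.
Product formed: 0.91 × 6.823×10⁻⁶ = 6.209×10⁻⁶ mol.
Rate: 6.209×10⁻⁶ / 400 s = 1.6×10⁻⁸ mol s⁻¹.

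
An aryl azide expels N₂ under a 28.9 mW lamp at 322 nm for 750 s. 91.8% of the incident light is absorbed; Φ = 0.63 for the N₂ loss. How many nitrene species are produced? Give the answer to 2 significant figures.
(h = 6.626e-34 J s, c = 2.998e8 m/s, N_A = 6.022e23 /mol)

2.0e19 species

Photon energy at 322 nm: hc/λ = (6.626e-34)(2.998e8)/(322e-9) = 6.169e-19 J.
Energy delivered: (28.9 mW)(750 s) = 21.68 J.
Photons incident: 21.68 / 6.169e-19 = 3.514e19, i.e. 3.514e19/6.022e23 = 5.835e-5 mol.
Photons absorbed: 0.918 × 5.835e-5 = 5.357e-5 mol.
Product: Φ × n_abs = 0.63 × 5.357e-5 = 3.375e-5 mol.
As a count: 3.375e-5 × 6.022e23 = 2.0e19.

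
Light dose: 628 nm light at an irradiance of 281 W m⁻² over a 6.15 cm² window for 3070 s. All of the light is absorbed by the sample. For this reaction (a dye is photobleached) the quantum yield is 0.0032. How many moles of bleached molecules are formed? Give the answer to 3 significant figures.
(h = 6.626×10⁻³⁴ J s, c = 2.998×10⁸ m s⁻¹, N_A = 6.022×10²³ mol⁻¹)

Photon energy at 628 nm: hc/λ = (6.626×10⁻³⁴)(2.998×10⁸)/(628×10⁻⁹) = 3.163×10⁻¹⁹ J.
Energy delivered: (281 W m⁻²)(6.15×10⁻⁴ m²)(3070 s) = 530.5 J.
Photons incident: 530.5 / 3.163×10⁻¹⁹ = 1.677×10²¹, i.e. 1.677×10²¹/6.022×10²³ = 0.002785 mol.
Product: Φ × n_abs = 0.0032 × 0.002785 = 8.912×10⁻⁶ mol.

8.91×10⁻⁶ mol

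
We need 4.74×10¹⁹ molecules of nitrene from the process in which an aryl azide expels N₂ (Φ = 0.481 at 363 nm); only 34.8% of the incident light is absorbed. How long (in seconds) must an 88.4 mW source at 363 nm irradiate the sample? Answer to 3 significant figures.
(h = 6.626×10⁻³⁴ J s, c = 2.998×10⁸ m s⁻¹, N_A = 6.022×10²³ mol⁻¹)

Product: 4.74×10¹⁹ / 6.022×10²³ = 7.871×10⁻⁵ mol.
Photons that must be absorbed: 7.871×10⁻⁵ / 0.481 = 1.636×10⁻⁴ mol.
Incident photons needed: 1.636×10⁻⁴ / 0.348 = 4.701×10⁻⁴ mol.
Photon energy: hc/λ = 5.472×10⁻¹⁹ J; per mole, 3.295×10⁵ J mol⁻¹.
Energy required: 4.701×10⁻⁴ × 3.295×10⁵ = 154.9 J.
Time: 154.9 J / 0.0884 W = 1750 s.

t ≈ 1750 s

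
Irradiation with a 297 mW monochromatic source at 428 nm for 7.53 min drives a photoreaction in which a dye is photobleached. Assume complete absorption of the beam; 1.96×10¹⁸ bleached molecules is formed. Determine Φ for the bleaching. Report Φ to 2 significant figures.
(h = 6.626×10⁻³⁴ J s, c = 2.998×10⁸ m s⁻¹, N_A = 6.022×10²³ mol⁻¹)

Φ = 0.0068

Product: 1.96×10¹⁸ / 6.022×10²³ = 3.255×10⁻⁶ mol.
Photon energy at 428 nm: hc/λ = (6.626×10⁻³⁴)(2.998×10⁸)/(428×10⁻⁹) = 4.641×10⁻¹⁹ J.
Energy delivered: (297 mW)(451.8 s) = 134.2 J.
Photons incident: 134.2 / 4.641×10⁻¹⁹ = 2.892×10²⁰, i.e. 2.892×10²⁰/6.022×10²³ = 4.802×10⁻⁴ mol.
Φ = 3.255×10⁻⁶ mol / 4.802×10⁻⁴ mol photons = 0.0068.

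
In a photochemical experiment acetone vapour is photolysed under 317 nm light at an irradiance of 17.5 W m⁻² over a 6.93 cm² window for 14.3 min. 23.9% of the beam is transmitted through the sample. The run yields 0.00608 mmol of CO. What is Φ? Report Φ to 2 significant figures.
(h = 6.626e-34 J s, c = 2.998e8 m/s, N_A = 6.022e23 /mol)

Φ = 0.29

Product: 0.00608 mmol = 6.08e-6 mol.
Photon energy at 317 nm: hc/λ = (6.626e-34)(2.998e8)/(317e-9) = 6.266e-19 J.
Energy delivered: (17.5 W m⁻²)(6.93e-4 m²)(858 s) = 10.41 J.
Photons incident: 10.41 / 6.266e-19 = 1.661e19, i.e. 1.661e19/6.022e23 = 2.758e-5 mol.
Fraction absorbed: 1 − 23.9/100 = 0.7610.
Photons absorbed: 0.7610 × 2.758e-5 = 2.099e-5 mol.
Φ = 6.08e-6 mol / 2.099e-5 mol photons = 0.29.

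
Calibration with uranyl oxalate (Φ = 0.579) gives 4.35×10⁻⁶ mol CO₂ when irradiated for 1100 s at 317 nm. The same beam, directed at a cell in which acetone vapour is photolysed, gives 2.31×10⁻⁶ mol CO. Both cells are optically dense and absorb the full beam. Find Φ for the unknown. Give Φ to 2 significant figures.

Photons absorbed by the actinometer: 4.35×10⁻⁶ / 0.579 = 7.513×10⁻⁶ mol.
Φ(unknown) = 2.31×10⁻⁶ / 7.513×10⁻⁶ = 0.31.

Φ = 0.31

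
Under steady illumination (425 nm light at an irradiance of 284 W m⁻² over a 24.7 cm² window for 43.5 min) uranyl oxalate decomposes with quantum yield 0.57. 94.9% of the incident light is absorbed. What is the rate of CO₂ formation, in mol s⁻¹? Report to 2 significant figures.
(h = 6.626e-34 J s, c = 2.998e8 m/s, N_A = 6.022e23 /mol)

1.3e-6 mol s⁻¹

Photon energy at 425 nm: hc/λ = (6.626e-34)(2.998e8)/(425e-9) = 4.674e-19 J.
Energy delivered: (284 W m⁻²)(24.7e-4 m²)(2610 s) = 1831 J.
Photons incident: 1831 / 4.674e-19 = 3.917e21, i.e. 3.917e21/6.022e23 = 0.006504 mol.
Photons absorbed: 0.949 × 0.006504 = 0.006172 mol.
Product formed: 0.57 × 0.006172 = 0.003518 mol.
Rate: 0.003518 / 2610 s = 1.3e-6 mol s⁻¹.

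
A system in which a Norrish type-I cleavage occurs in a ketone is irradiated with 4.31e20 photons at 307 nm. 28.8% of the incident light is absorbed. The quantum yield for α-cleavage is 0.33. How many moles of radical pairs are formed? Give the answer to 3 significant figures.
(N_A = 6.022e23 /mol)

6.80e-5 mol

Moles of photons: 4.31e20 / 6.022e23 = 7.157e-4 mol.
Photons absorbed: 0.288 × 7.157e-4 = 2.061e-4 mol.
Product: Φ × n_abs = 0.33 × 2.061e-4 = 6.801e-5 mol.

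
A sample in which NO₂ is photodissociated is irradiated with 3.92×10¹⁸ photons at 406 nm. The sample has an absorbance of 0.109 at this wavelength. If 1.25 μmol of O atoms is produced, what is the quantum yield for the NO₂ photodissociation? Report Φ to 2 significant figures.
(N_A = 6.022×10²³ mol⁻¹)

Φ = 0.87

Product: 1.25 μmol = 1.25×10⁻⁶ mol.
Moles of photons: 3.92×10¹⁸ / 6.022×10²³ = 6.509×10⁻⁶ mol.
Fraction absorbed: 1 − 10^(−0.109) = 0.2220.
Photons absorbed: 0.2220 × 6.509×10⁻⁶ = 1.445×10⁻⁶ mol.
Φ = 1.25×10⁻⁶ mol / 1.445×10⁻⁶ mol photons = 0.87.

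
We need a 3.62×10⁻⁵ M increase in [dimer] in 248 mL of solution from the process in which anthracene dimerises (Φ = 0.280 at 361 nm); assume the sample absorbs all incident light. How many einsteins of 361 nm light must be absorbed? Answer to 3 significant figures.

3.21×10⁻⁵ einstein

Product: (3.62×10⁻⁵ M)(0.248 L) = 8.978×10⁻⁶ mol.
Photons that must be absorbed: 8.978×10⁻⁶ / 0.280 = 3.206×10⁻⁵ mol.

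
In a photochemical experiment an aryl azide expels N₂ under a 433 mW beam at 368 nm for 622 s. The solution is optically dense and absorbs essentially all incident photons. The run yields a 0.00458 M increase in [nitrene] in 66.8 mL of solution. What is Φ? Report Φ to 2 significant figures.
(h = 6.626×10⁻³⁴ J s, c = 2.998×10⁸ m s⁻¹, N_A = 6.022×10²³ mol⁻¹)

Product: (0.00458 M)(0.0668 L) = 3.059×10⁻⁴ mol.
Photon energy at 368 nm: hc/λ = (6.626×10⁻³⁴)(2.998×10⁸)/(368×10⁻⁹) = 5.398×10⁻¹⁹ J.
Energy delivered: (433 mW)(622 s) = 269.3 J.
Photons incident: 269.3 / 5.398×10⁻¹⁹ = 4.989×10²⁰, i.e. 4.989×10²⁰/6.022×10²³ = 8.285×10⁻⁴ mol.
Φ = 3.059×10⁻⁴ mol / 8.285×10⁻⁴ mol photons = 0.37.

Φ = 0.37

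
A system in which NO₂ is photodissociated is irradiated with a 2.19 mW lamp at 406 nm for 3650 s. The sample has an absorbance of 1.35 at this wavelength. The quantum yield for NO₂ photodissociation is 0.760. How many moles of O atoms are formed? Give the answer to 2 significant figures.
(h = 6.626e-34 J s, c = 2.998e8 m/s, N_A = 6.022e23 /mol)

2.0e-5 mol

Photon energy at 406 nm: hc/λ = (6.626e-34)(2.998e8)/(406e-9) = 4.893e-19 J.
Energy delivered: (2.19 mW)(3650 s) = 7.994 J.
Photons incident: 7.994 / 4.893e-19 = 1.634e19, i.e. 1.634e19/6.022e23 = 2.713e-5 mol.
Fraction absorbed: 1 − 10^(−1.35) = 0.9553.
Photons absorbed: 0.9553 × 2.713e-5 = 2.592e-5 mol.
Product: Φ × n_abs = 0.760 × 2.592e-5 = 1.970e-5 mol.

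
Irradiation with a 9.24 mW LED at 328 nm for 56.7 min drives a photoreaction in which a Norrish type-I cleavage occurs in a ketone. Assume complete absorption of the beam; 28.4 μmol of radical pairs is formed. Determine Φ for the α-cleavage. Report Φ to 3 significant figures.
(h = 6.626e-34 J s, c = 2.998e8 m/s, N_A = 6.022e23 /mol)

Product: 28.4 μmol = 2.84e-5 mol.
Photon energy at 328 nm: hc/λ = (6.626e-34)(2.998e8)/(328e-9) = 6.056e-19 J.
Energy delivered: (9.24 mW)(3402 s) = 31.43 J.
Photons incident: 31.43 / 6.056e-19 = 5.190e19, i.e. 5.190e19/6.022e23 = 8.618e-5 mol.
Φ = 2.84e-5 mol / 8.618e-5 mol photons = 0.330.

Φ = 0.330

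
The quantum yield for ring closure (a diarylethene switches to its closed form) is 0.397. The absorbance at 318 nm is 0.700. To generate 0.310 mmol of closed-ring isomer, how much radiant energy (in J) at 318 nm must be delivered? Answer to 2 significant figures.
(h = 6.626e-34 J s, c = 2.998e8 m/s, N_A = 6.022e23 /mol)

Product: 0.310 mmol = 3.10e-4 mol.
Photons that must be absorbed: 3.10e-4 / 0.397 = 7.809e-4 mol.
Fraction absorbed: 1 − 10^(−0.700) = 0.8005.
Incident photons needed: 7.809e-4 / 0.8005 = 9.755e-4 mol.
Photon energy: hc/λ = 6.247e-19 J; per mole, 3.762e5 J mol⁻¹.
Energy required: 9.755e-4 × 3.762e5 = 370 J.

370 J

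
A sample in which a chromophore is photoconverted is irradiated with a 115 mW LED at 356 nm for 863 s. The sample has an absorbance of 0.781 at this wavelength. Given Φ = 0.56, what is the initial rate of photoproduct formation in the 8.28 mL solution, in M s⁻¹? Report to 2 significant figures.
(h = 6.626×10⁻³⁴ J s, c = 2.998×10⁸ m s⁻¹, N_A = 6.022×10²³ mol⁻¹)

Photon energy at 356 nm: hc/λ = (6.626×10⁻³⁴)(2.998×10⁸)/(356×10⁻⁹) = 5.580×10⁻¹⁹ J.
Energy delivered: (115 mW)(863 s) = 99.25 J.
Photons incident: 99.25 / 5.580×10⁻¹⁹ = 1.779×10²⁰, i.e. 1.779×10²⁰/6.022×10²³ = 2.954×10⁻⁴ mol.
Fraction absorbed: 1 − 10^(−0.781) = 0.8344.
Photons absorbed: 0.8344 × 2.954×10⁻⁴ = 2.465×10⁻⁴ mol.
Product formed: 0.56 × 2.465×10⁻⁴ = 1.380×10⁻⁴ mol.
Rate: 1.380×10⁻⁴ mol / (863 s × 0.00828 L) = 1.9×10⁻⁵ M s⁻¹.

1.9×10⁻⁵ M s⁻¹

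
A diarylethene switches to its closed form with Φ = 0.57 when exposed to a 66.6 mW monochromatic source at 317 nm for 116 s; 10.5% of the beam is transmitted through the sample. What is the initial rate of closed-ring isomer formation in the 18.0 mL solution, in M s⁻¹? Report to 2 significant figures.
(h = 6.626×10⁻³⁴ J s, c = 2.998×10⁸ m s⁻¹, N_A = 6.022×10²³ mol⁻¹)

Photon energy at 317 nm: hc/λ = (6.626×10⁻³⁴)(2.998×10⁸)/(317×10⁻⁹) = 6.266×10⁻¹⁹ J.
Energy delivered: (66.6 mW)(116 s) = 7.726 J.
Photons incident: 7.726 / 6.266×10⁻¹⁹ = 1.233×10¹⁹, i.e. 1.233×10¹⁹/6.022×10²³ = 2.047×10⁻⁵ mol.
Fraction absorbed: 1 − 10.5/100 = 0.8950.
Photons absorbed: 0.8950 × 2.047×10⁻⁵ = 1.832×10⁻⁵ mol.
Product formed: 0.57 × 1.832×10⁻⁵ = 1.044×10⁻⁵ mol.
Rate: 1.044×10⁻⁵ mol / (116 s × 0.018 L) = 5.0×10⁻⁶ M s⁻¹.

5.0×10⁻⁶ M s⁻¹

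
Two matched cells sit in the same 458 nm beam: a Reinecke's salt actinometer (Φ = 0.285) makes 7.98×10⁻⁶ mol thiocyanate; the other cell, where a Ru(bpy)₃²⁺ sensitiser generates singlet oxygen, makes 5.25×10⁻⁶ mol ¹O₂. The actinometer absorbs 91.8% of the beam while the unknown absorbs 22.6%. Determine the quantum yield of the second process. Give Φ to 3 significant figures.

Φ = 0.762

Photons absorbed by the actinometer: 7.98×10⁻⁶ / 0.285 = 2.800×10⁻⁵ mol.
Incident flux: 2.800×10⁻⁵ / 0.918 = 3.050×10⁻⁵ einstein.
Absorbed by unknown: 0.226 × 3.050×10⁻⁵ = 6.893×10⁻⁶ mol.
Φ(unknown) = 5.25×10⁻⁶ / 6.893×10⁻⁶ = 0.762.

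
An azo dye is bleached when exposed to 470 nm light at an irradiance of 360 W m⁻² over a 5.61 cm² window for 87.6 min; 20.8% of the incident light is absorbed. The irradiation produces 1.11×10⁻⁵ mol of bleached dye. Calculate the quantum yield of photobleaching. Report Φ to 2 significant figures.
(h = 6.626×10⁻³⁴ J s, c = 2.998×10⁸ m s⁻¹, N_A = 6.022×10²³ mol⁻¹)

Photon energy at 470 nm: hc/λ = (6.626×10⁻³⁴)(2.998×10⁸)/(470×10⁻⁹) = 4.227×10⁻¹⁹ J.
Energy delivered: (360 W m⁻²)(5.61×10⁻⁴ m²)(5256 s) = 1062 J.
Photons incident: 1062 / 4.227×10⁻¹⁹ = 2.512×10²¹, i.e. 2.512×10²¹/6.022×10²³ = 0.004171 mol.
Photons absorbed: 0.208 × 0.004171 = 8.676×10⁻⁴ mol.
Φ = 1.11×10⁻⁵ mol / 8.676×10⁻⁴ mol photons = 0.013.

Φ = 0.013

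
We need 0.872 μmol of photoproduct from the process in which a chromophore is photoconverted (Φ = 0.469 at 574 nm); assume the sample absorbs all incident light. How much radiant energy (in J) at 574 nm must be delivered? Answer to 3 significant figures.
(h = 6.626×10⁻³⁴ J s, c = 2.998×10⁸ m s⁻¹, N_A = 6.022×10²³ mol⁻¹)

Product: 0.872 μmol = 8.72×10⁻⁷ mol.
Photons that must be absorbed: 8.72×10⁻⁷ / 0.469 = 1.859×10⁻⁶ mol.
Photon energy: hc/λ = 3.461×10⁻¹⁹ J; per mole, 2.084×10⁵ J mol⁻¹.
Energy required: 1.859×10⁻⁶ × 2.084×10⁵ = 0.387 J.

0.387 J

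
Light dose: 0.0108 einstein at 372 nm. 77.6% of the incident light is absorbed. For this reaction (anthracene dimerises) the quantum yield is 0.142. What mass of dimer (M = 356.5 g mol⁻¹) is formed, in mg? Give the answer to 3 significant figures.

424 mg

Photons absorbed: 0.776 × 0.0108 = 0.008381 mol.
Product: Φ × n_abs = 0.142 × 0.008381 = 0.001190 mol.
Mass: 0.001190 × 356.5 = 0.4242 g = 424 mg.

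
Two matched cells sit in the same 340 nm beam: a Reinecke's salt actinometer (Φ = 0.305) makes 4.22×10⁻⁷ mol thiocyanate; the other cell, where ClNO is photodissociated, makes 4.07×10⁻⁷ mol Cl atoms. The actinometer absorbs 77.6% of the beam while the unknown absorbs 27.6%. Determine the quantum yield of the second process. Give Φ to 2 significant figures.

Photons absorbed by the actinometer: 4.22×10⁻⁷ / 0.305 = 1.384×10⁻⁶ mol.
Incident flux: 1.384×10⁻⁶ / 0.776 = 1.784×10⁻⁶ einstein.
Absorbed by unknown: 0.276 × 1.784×10⁻⁶ = 4.924×10⁻⁷ mol.
Φ(unknown) = 4.07×10⁻⁷ / 4.924×10⁻⁷ = 0.83.

Φ = 0.83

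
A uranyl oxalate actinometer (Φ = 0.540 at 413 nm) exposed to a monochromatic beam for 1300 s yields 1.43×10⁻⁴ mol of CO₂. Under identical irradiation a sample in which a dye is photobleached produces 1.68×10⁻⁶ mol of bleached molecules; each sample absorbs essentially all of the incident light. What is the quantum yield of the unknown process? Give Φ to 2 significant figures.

Photons absorbed by the actinometer: 1.43×10⁻⁴ / 0.540 = 2.648×10⁻⁴ mol.
Φ(unknown) = 1.68×10⁻⁶ / 2.648×10⁻⁴ = 0.0063.

Φ = 0.0063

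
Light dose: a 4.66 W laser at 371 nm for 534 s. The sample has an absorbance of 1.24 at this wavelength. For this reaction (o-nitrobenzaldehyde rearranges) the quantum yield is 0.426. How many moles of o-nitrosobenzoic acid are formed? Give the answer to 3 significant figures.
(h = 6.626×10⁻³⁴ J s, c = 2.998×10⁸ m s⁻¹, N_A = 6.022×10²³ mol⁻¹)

0.00310 mol

Photon energy at 371 nm: hc/λ = (6.626×10⁻³⁴)(2.998×10⁸)/(371×10⁻⁹) = 5.354×10⁻¹⁹ J.
Energy delivered: (4.66 W)(534 s) = 2488 J.
Photons incident: 2488 / 5.354×10⁻¹⁹ = 4.647×10²¹, i.e. 4.647×10²¹/6.022×10²³ = 0.007717 mol.
Fraction absorbed: 1 − 10^(−1.24) = 0.9425.
Photons absorbed: 0.9425 × 0.007717 = 0.007273 mol.
Product: Φ × n_abs = 0.426 × 0.007273 = 0.003098 mol.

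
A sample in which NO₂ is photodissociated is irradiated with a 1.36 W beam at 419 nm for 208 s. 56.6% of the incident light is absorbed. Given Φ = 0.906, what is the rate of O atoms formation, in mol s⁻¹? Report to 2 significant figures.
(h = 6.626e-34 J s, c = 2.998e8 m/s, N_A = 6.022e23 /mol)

2.4e-6 mol s⁻¹

Photon energy at 419 nm: hc/λ = (6.626e-34)(2.998e8)/(419e-9) = 4.741e-19 J.
Energy delivered: (1.36 W)(208 s) = 282.9 J.
Photons incident: 282.9 / 4.741e-19 = 5.967e20, i.e. 5.967e20/6.022e23 = 9.909e-4 mol.
Photons absorbed: 0.566 × 9.909e-4 = 5.608e-4 mol.
Product formed: 0.906 × 5.608e-4 = 5.081e-4 mol.
Rate: 5.081e-4 / 208 s = 2.4e-6 mol s⁻¹.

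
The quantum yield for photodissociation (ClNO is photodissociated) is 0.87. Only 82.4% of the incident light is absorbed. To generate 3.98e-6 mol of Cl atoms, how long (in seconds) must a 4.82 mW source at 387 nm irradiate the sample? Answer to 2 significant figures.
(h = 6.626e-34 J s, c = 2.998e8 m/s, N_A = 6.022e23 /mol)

t ≈ 360 s

Photons that must be absorbed: 3.98e-6 / 0.87 = 4.575e-6 mol.
Incident photons needed: 4.575e-6 / 0.824 = 5.552e-6 mol.
Photon energy: hc/λ = 5.133e-19 J; per mole, 3.091e5 J mol⁻¹.
Energy required: 5.552e-6 × 3.091e5 = 1.716 J.
Time: 1.716 J / 0.00482 W = 360 s.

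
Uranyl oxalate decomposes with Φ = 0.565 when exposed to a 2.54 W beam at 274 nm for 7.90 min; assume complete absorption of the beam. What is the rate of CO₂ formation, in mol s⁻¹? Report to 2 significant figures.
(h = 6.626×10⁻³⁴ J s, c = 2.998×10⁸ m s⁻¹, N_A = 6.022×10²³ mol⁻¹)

Photon energy at 274 nm: hc/λ = (6.626×10⁻³⁴)(2.998×10⁸)/(274×10⁻⁹) = 7.250×10⁻¹⁹ J.
Energy delivered: (2.54 W)(474 s) = 1204 J.
Photons incident: 1204 / 7.250×10⁻¹⁹ = 1.661×10²¹, i.e. 1.661×10²¹/6.022×10²³ = 0.002758 mol.
Product formed: 0.565 × 0.002758 = 0.001558 mol.
Rate: 0.001558 / 474 s = 3.3×10⁻⁶ mol s⁻¹.

3.3×10⁻⁶ mol s⁻¹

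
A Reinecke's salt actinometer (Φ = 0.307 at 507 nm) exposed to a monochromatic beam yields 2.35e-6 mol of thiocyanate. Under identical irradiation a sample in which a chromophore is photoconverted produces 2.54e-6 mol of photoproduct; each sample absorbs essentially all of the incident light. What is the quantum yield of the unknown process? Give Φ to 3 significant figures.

Φ = 0.332

Photons absorbed by the actinometer: 2.35e-6 / 0.307 = 7.655e-6 mol.
Φ(unknown) = 2.54e-6 / 7.655e-6 = 0.332.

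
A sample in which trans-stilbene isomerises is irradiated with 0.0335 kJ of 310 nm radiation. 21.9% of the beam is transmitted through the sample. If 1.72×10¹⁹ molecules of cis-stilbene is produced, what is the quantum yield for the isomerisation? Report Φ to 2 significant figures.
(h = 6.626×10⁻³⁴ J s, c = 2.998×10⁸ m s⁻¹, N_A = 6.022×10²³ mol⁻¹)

Φ = 0.42

Product: 1.72×10¹⁹ / 6.022×10²³ = 2.856×10⁻⁵ mol.
Photon energy at 310 nm: hc/λ = (6.626×10⁻³⁴)(2.998×10⁸)/(310×10⁻⁹) = 6.408×10⁻¹⁹ J.
Incident energy: 0.0335 kJ = 33.5 J.
Photons incident: 33.5 / 6.408×10⁻¹⁹ = 5.228×10¹⁹, i.e. 5.228×10¹⁹/6.022×10²³ = 8.682×10⁻⁵ mol.
Fraction absorbed: 1 − 21.9/100 = 0.7810.
Photons absorbed: 0.7810 × 8.682×10⁻⁵ = 6.781×10⁻⁵ mol.
Φ = 2.856×10⁻⁵ mol / 6.781×10⁻⁵ mol photons = 0.42.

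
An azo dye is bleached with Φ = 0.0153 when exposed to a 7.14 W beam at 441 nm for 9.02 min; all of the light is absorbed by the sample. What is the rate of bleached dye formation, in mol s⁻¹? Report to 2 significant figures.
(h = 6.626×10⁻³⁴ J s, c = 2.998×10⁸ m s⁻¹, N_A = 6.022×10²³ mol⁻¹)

Photon energy at 441 nm: hc/λ = (6.626×10⁻³⁴)(2.998×10⁸)/(441×10⁻⁹) = 4.504×10⁻¹⁹ J.
Energy delivered: (7.14 W)(541.2 s) = 3864 J.
Photons incident: 3864 / 4.504×10⁻¹⁹ = 8.579×10²¹, i.e. 8.579×10²¹/6.022×10²³ = 0.01425 mol.
Product formed: 0.0153 × 0.01425 = 2.180×10⁻⁴ mol.
Rate: 2.180×10⁻⁴ / 541.2 s = 4.0×10⁻⁷ mol s⁻¹.

4.0×10⁻⁷ mol s⁻¹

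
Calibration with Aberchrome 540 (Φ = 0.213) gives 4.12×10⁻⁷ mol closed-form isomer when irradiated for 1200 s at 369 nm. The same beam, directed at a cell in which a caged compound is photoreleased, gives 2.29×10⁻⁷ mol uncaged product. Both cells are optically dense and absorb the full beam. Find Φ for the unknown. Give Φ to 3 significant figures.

Φ = 0.118

Photons absorbed by the actinometer: 4.12×10⁻⁷ / 0.213 = 1.934×10⁻⁶ mol.
Φ(unknown) = 2.29×10⁻⁷ / 1.934×10⁻⁶ = 0.118.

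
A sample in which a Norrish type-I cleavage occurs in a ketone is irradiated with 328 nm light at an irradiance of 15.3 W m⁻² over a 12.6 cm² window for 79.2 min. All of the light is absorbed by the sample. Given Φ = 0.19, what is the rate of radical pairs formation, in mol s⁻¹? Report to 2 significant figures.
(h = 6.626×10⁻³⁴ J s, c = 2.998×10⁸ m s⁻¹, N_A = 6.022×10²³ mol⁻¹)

Photon energy at 328 nm: hc/λ = (6.626×10⁻³⁴)(2.998×10⁸)/(328×10⁻⁹) = 6.056×10⁻¹⁹ J.
Energy delivered: (15.3 W m⁻²)(12.6×10⁻⁴ m²)(4752 s) = 91.61 J.
Photons incident: 91.61 / 6.056×10⁻¹⁹ = 1.513×10²⁰, i.e. 1.513×10²⁰/6.022×10²³ = 2.512×10⁻⁴ mol.
Product formed: 0.19 × 2.512×10⁻⁴ = 4.773×10⁻⁵ mol.
Rate: 4.773×10⁻⁵ / 4752 s = 1.0×10⁻⁸ mol s⁻¹.

1.0×10⁻⁸ mol s⁻¹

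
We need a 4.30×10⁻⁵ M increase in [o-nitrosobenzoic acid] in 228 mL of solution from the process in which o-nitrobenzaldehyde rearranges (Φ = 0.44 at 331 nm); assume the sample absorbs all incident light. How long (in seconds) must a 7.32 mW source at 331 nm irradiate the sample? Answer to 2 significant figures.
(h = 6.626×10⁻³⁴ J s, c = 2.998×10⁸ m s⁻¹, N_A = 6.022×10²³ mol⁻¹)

Product: (4.30×10⁻⁵ M)(0.228 L) = 9.804×10⁻⁶ mol.
Photons that must be absorbed: 9.804×10⁻⁶ / 0.44 = 2.228×10⁻⁵ mol.
Photon energy: hc/λ = 6.001×10⁻¹⁹ J; per mole, 3.614×10⁵ J mol⁻¹.
Energy required: 2.228×10⁻⁵ × 3.614×10⁵ = 8.052 J.
Time: 8.052 J / 0.00732 W = 1100 s.

t ≈ 1100 s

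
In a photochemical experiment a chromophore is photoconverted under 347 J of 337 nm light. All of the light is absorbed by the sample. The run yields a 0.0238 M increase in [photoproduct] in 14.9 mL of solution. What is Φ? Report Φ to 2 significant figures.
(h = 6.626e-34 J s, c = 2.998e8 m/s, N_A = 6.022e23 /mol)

Φ = 0.36

Product: (0.0238 M)(0.0149 L) = 3.546e-4 mol.
Photon energy at 337 nm: hc/λ = (6.626e-34)(2.998e8)/(337e-9) = 5.895e-19 J.
Photons incident: 347 / 5.895e-19 = 5.886e20, i.e. 5.886e20/6.022e23 = 9.774e-4 mol.
Φ = 3.546e-4 mol / 9.774e-4 mol photons = 0.36.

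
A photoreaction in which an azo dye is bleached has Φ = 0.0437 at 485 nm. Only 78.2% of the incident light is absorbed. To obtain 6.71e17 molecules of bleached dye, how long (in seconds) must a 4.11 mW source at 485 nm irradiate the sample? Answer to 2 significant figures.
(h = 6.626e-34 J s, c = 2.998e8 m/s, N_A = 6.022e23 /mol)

Product: 6.71e17 / 6.022e23 = 1.114e-6 mol.
Photons that must be absorbed: 1.114e-6 / 0.0437 = 2.549e-5 mol.
Incident photons needed: 2.549e-5 / 0.782 = 3.260e-5 mol.
Photon energy: hc/λ = 4.096e-19 J; per mole, 2.467e5 J mol⁻¹.
Energy required: 3.260e-5 × 2.467e5 = 8.042 J.
Time: 8.042 J / 0.00411 W = 2000 s.

t ≈ 2000 s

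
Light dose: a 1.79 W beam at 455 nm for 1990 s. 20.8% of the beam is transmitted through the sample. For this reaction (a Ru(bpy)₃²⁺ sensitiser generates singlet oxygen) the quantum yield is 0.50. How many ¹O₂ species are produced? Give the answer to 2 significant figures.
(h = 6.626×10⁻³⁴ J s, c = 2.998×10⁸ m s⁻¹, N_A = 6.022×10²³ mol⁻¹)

3.2×10²¹ species

Photon energy at 455 nm: hc/λ = (6.626×10⁻³⁴)(2.998×10⁸)/(455×10⁻⁹) = 4.366×10⁻¹⁹ J.
Energy delivered: (1.79 W)(1990 s) = 3562 J.
Photons incident: 3562 / 4.366×10⁻¹⁹ = 8.158×10²¹, i.e. 8.158×10²¹/6.022×10²³ = 0.01355 mol.
Fraction absorbed: 1 − 20.8/100 = 0.7920.
Photons absorbed: 0.7920 × 0.01355 = 0.01073 mol.
Product: Φ × n_abs = 0.50 × 0.01073 = 0.005365 mol.
As a count: 0.005365 × 6.022×10²³ = 3.2×10²¹.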